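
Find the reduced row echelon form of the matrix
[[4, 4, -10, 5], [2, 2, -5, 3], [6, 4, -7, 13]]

[[1, 0, 3/2, 0], [0, 1, -4, 0], [0, 0, 0, 1]]

r1 → 1/4·r1
  [ 1  1  -5/2  5/4 ]
  [ 2  2    -5    3 ]
  [ 6  4    -7   13 ]
r2 → r2 − 2·r1
  [ 1  1  -5/2  5/4 ]
  [ 0  0     0  1/2 ]
  [ 6  4    -7   13 ]
r3 → r3 − 6·r1
  [ 1   1  -5/2   5/4 ]
  [ 0   0     0   1/2 ]
  [ 0  -2     8  11/2 ]
r2 ↔ r3
  [ 1   1  -5/2   5/4 ]
  [ 0  -2     8  11/2 ]
  [ 0   0     0   1/2 ]
r2 → -1/2·r2
  [ 1  1  -5/2    5/4 ]
  [ 0  1    -4  -11/4 ]
  [ 0  0     0    1/2 ]
r3 → 2·r3
  [ 1  1  -5/2    5/4 ]
  [ 0  1    -4  -11/4 ]
  [ 0  0     0      1 ]
r2 → r2 + 11/4·r3
  [ 1  1  -5/2  5/4 ]
  [ 0  1    -4    0 ]
  [ 0  0     0    1 ]
r1 → r1 − 5/4·r3
  [ 1  1  -5/2  0 ]
  [ 0  1    -4  0 ]
  [ 0  0     0  1 ]
r1 → r1 − r2
  [ 1  0  3/2  0 ]
  [ 0  1   -4  0 ]
  [ 0  0    0  1 ]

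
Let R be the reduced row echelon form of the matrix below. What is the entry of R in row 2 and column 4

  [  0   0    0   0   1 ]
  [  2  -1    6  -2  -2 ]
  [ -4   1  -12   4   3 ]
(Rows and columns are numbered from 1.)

0

Swap R1 and R2.
  [  2  -1    6  -2  -2 ]
  [  0   0    0   0   1 ]
  [ -4   1  -12   4   3 ]
Multiply R1 by 1/2.
  [  1  -1/2    3  -1  -1 ]
  [  0     0    0   0   1 ]
  [ -4     1  -12   4   3 ]
Add 4 times R1 to R3.
  [ 1  -1/2  3  -1  -1 ]
  [ 0     0  0   0   1 ]
  [ 0    -1  0   0  -1 ]
Swap R2 and R3.
  [ 1  -1/2  3  -1  -1 ]
  [ 0    -1  0   0  -1 ]
  [ 0     0  0   0   1 ]
Multiply R2 by -1.
  [ 1  -1/2  3  -1  -1 ]
  [ 0     1  0   0   1 ]
  [ 0     0  0   0   1 ]
Subtract R3 from R2.
  [ 1  -1/2  3  -1  -1 ]
  [ 0     1  0   0   0 ]
  [ 0     0  0   0   1 ]
Add R3 to R1.
  [ 1  -1/2  3  -1  0 ]
  [ 0     1  0   0  0 ]
  [ 0     0  0   0  1 ]
Add 1/2 times R2 to R1.
  [ 1  0  3  -1  0 ]
  [ 0  1  0   0  0 ]
  [ 0  0  0   0  1 ]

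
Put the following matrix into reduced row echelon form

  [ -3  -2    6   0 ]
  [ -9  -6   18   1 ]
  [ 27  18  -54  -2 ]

r1 ← -1/3·r1
  [  1  2/3   -2   0 ]
  [ -9   -6   18   1 ]
  [ 27   18  -54  -2 ]
r2 ← r2 + 9·r1
  [  1  2/3   -2   0 ]
  [  0    0    0   1 ]
  [ 27   18  -54  -2 ]
r3 ← r3 − 27·r1
  [ 1  2/3  -2   0 ]
  [ 0    0   0   1 ]
  [ 0    0   0  -2 ]
r3 ← r3 + 2·r2
  [ 1  2/3  -2  0 ]
  [ 0    0   0  1 ]
  [ 0    0   0  0 ]

[[1, 2/3, -2, 0], [0, 0, 0, 1], [0, 0, 0, 0]]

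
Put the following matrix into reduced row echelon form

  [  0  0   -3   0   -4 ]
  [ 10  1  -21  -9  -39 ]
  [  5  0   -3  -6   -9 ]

[[1, 0, 0, -6/5, -1], [0, 1, 0, 3, -1], [0, 0, 1, 0, 4/3]]

ρ1 <=> ρ2
  [ 10  1  -21  -9  -39 ]
  [  0  0   -3   0   -4 ]
  [  5  0   -3  -6   -9 ]
ρ1 ← 1/10·ρ1
  [ 1  1/10  -21/10  -9/10  -39/10 ]
  [ 0     0      -3      0      -4 ]
  [ 5     0      -3     -6      -9 ]
ρ3 ← ρ3 − 5·ρ1
  [ 1  1/10  -21/10  -9/10  -39/10 ]
  [ 0     0      -3      0      -4 ]
  [ 0  -1/2    15/2   -3/2    21/2 ]
ρ2 <=> ρ3
  [ 1  1/10  -21/10  -9/10  -39/10 ]
  [ 0  -1/2    15/2   -3/2    21/2 ]
  [ 0     0      -3      0      -4 ]
ρ2 ← -2·ρ2
  [ 1  1/10  -21/10  -9/10  -39/10 ]
  [ 0     1     -15      3     -21 ]
  [ 0     0      -3      0      -4 ]
ρ3 ← -1/3·ρ3
  [ 1  1/10  -21/10  -9/10  -39/10 ]
  [ 0     1     -15      3     -21 ]
  [ 0     0       1      0     4/3 ]
ρ2 ← ρ2 + 15·ρ3
  [ 1  1/10  -21/10  -9/10  -39/10 ]
  [ 0     1       0      3      -1 ]
  [ 0     0       1      0     4/3 ]
ρ1 ← ρ1 + 21/10·ρ3
  [ 1  1/10  0  -9/10  -11/10 ]
  [ 0     1  0      3      -1 ]
  [ 0     0  1      0     4/3 ]
ρ1 ← ρ1 − 1/10·ρ2
  [ 1  0  0  -6/5   -1 ]
  [ 0  1  0     3   -1 ]
  [ 0  0  1     0  4/3 ]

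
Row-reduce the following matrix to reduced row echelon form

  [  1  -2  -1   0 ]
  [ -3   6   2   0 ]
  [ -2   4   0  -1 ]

[[1, -2, 0, 0], [0, 0, 1, 0], [0, 0, 0, 1]]

r2 -> r2 + 3·r1
  [  1  -2  -1   0 ]
  [  0   0  -1   0 ]
  [ -2   4   0  -1 ]
r3 -> r3 + 2·r1
  [ 1  -2  -1   0 ]
  [ 0   0  -1   0 ]
  [ 0   0  -2  -1 ]
r2 -> -1·r2
  [ 1  -2  -1   0 ]
  [ 0   0   1   0 ]
  [ 0   0  -2  -1 ]
r3 -> r3 + 2·r2
  [ 1  -2  -1   0 ]
  [ 0   0   1   0 ]
  [ 0   0   0  -1 ]
r3 -> -1·r3
  [ 1  -2  -1  0 ]
  [ 0   0   1  0 ]
  [ 0   0   0  1 ]
r1 -> r1 + r2
  [ 1  -2  0  0 ]
  [ 0   0  1  0 ]
  [ 0   0  0  1 ]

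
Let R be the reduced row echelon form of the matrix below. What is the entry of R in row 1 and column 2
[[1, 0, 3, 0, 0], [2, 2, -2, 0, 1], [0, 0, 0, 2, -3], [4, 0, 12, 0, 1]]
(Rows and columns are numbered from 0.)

-4

ρ2 -> ρ2 − 2·ρ1
  [ 1  0   3  0   0 ]
  [ 0  2  -8  0   1 ]
  [ 0  0   0  2  -3 ]
  [ 4  0  12  0   1 ]
ρ4 -> ρ4 − 4·ρ1
  [ 1  0   3  0   0 ]
  [ 0  2  -8  0   1 ]
  [ 0  0   0  2  -3 ]
  [ 0  0   0  0   1 ]
ρ2 -> 1/2·ρ2
  [ 1  0   3  0    0 ]
  [ 0  1  -4  0  1/2 ]
  [ 0  0   0  2   -3 ]
  [ 0  0   0  0    1 ]
ρ3 -> 1/2·ρ3
  [ 1  0   3  0     0 ]
  [ 0  1  -4  0   1/2 ]
  [ 0  0   0  1  -3/2 ]
  [ 0  0   0  0     1 ]
ρ3 -> ρ3 + 3/2·ρ4
  [ 1  0   3  0    0 ]
  [ 0  1  -4  0  1/2 ]
  [ 0  0   0  1    0 ]
  [ 0  0   0  0    1 ]
ρ2 -> ρ2 − 1/2·ρ4
  [ 1  0   3  0  0 ]
  [ 0  1  -4  0  0 ]
  [ 0  0   0  1  0 ]
  [ 0  0   0  0  1 ]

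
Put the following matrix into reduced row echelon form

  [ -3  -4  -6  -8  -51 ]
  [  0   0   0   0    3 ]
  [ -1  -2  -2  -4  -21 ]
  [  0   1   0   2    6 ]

[[1, 0, 2, 0, 0], [0, 1, 0, 2, 0], [0, 0, 0, 0, 1], [0, 0, 0, 0, 0]]

ρ1 → -1/3·ρ1
  [  1  4/3   2  8/3   17 ]
  [  0    0   0    0    3 ]
  [ -1   -2  -2   -4  -21 ]
  [  0    1   0    2    6 ]
ρ3 → ρ3 + ρ1
  [ 1   4/3  2   8/3  17 ]
  [ 0     0  0     0   3 ]
  [ 0  -2/3  0  -4/3  -4 ]
  [ 0     1  0     2   6 ]
ρ2 <-> ρ3
  [ 1   4/3  2   8/3  17 ]
  [ 0  -2/3  0  -4/3  -4 ]
  [ 0     0  0     0   3 ]
  [ 0     1  0     2   6 ]
ρ2 → -3/2·ρ2
  [ 1  4/3  2  8/3  17 ]
  [ 0    1  0    2   6 ]
  [ 0    0  0    0   3 ]
  [ 0    1  0    2   6 ]
ρ4 → ρ4 − ρ2
  [ 1  4/3  2  8/3  17 ]
  [ 0    1  0    2   6 ]
  [ 0    0  0    0   3 ]
  [ 0    0  0    0   0 ]
ρ3 → 1/3·ρ3
  [ 1  4/3  2  8/3  17 ]
  [ 0    1  0    2   6 ]
  [ 0    0  0    0   1 ]
  [ 0    0  0    0   0 ]
ρ2 → ρ2 − 6·ρ3
  [ 1  4/3  2  8/3  17 ]
  [ 0    1  0    2   0 ]
  [ 0    0  0    0   1 ]
  [ 0    0  0    0   0 ]
ρ1 → ρ1 − 17·ρ3
  [ 1  4/3  2  8/3  0 ]
  [ 0    1  0    2  0 ]
  [ 0    0  0    0  1 ]
  [ 0    0  0    0  0 ]
ρ1 → ρ1 − 4/3·ρ2
  [ 1  0  2  0  0 ]
  [ 0  1  0  2  0 ]
  [ 0  0  0  0  1 ]
  [ 0  0  0  0  0 ]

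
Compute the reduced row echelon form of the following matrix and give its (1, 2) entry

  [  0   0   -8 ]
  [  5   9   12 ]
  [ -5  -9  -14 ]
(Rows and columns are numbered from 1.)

9/5

ρ1 ↔ ρ2
  [  5   9   12 ]
  [  0   0   -8 ]
  [ -5  -9  -14 ]
ρ1 -> 1/5·ρ1
  [  1  9/5  12/5 ]
  [  0    0    -8 ]
  [ -5   -9   -14 ]
ρ3 -> ρ3 + 5·ρ1
  [ 1  9/5  12/5 ]
  [ 0    0    -8 ]
  [ 0    0    -2 ]
ρ2 -> -1/8·ρ2
  [ 1  9/5  12/5 ]
  [ 0    0     1 ]
  [ 0    0    -2 ]
ρ3 -> ρ3 + 2·ρ2
  [ 1  9/5  12/5 ]
  [ 0    0     1 ]
  [ 0    0     0 ]
ρ1 -> ρ1 − 12/5·ρ2
  [ 1  9/5  0 ]
  [ 0    0  1 ]
  [ 0    0  0 ]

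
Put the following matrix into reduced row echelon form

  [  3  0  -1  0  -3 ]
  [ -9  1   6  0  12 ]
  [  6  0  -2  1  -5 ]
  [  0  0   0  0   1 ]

Multiply R1 by 1/3.
Add 9 times R1 to R2.
Subtract 6 times R1 from R3.
Subtract R4 from R3.
Subtract 3 times R4 from R2.
Add R4 to R1.

[[1, 0, -1/3, 0, 0], [0, 1, 3, 0, 0], [0, 0, 0, 1, 0], [0, 0, 0, 0, 1]]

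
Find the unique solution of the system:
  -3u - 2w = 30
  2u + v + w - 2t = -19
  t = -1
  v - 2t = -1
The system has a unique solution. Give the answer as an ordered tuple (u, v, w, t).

Form the augmented matrix and row-reduce:
  [ -3  0  -2   0  |   30 ]
  [  2  1   1  -2  |  -19 ]
  [  0  0   0   1  |   -1 ]
  [  0  1   0  -2  |   -1 ]
R1 → -1/3·R1
  [ 1  0  2/3   0  |  -10 ]
  [ 2  1    1  -2  |  -19 ]
  [ 0  0    0   1  |   -1 ]
  [ 0  1    0  -2  |   -1 ]
R2 → R2 − 2·R1
  [ 1  0   2/3   0  |  -10 ]
  [ 0  1  -1/3  -2  |    1 ]
  [ 0  0     0   1  |   -1 ]
  [ 0  1     0  -2  |   -1 ]
R4 → R4 − R2
  [ 1  0   2/3   0  |  -10 ]
  [ 0  1  -1/3  -2  |    1 ]
  [ 0  0     0   1  |   -1 ]
  [ 0  0   1/3   0  |   -2 ]
R3 <-> R4
  [ 1  0   2/3   0  |  -10 ]
  [ 0  1  -1/3  -2  |    1 ]
  [ 0  0   1/3   0  |   -2 ]
  [ 0  0     0   1  |   -1 ]
R3 → 3·R3
  [ 1  0   2/3   0  |  -10 ]
  [ 0  1  -1/3  -2  |    1 ]
  [ 0  0     1   0  |   -6 ]
  [ 0  0     0   1  |   -1 ]
R2 → R2 + 2·R4
  [ 1  0   2/3  0  |  -10 ]
  [ 0  1  -1/3  0  |   -1 ]
  [ 0  0     1  0  |   -6 ]
  [ 0  0     0  1  |   -1 ]
R2 → R2 + 1/3·R3
  [ 1  0  2/3  0  |  -10 ]
  [ 0  1    0  0  |   -3 ]
  [ 0  0    1  0  |   -6 ]
  [ 0  0    0  1  |   -1 ]
R1 → R1 − 2/3·R3
  [ 1  0  0  0  |  -6 ]
  [ 0  1  0  0  |  -3 ]
  [ 0  0  1  0  |  -6 ]
  [ 0  0  0  1  |  -1 ]
Reading off the last column: u = -6, v = -3, w = -6, t = -1.

(-6, -3, -6, -1)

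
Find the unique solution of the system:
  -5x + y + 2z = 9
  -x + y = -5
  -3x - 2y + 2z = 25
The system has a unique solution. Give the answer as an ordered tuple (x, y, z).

Form the augmented matrix and row-reduce:
  [ -5   1  2  |   9 ]
  [ -1   1  0  |  -5 ]
  [ -3  -2  2  |  25 ]
R1 -> -1/5·R1
  [  1  -1/5  -2/5  |  -9/5 ]
  [ -1     1     0  |    -5 ]
  [ -3    -2     2  |    25 ]
R2 -> R2 + R1
  [  1  -1/5  -2/5  |   -9/5 ]
  [  0   4/5  -2/5  |  -34/5 ]
  [ -3    -2     2  |     25 ]
R3 -> R3 + 3·R1
  [ 1   -1/5  -2/5  |   -9/5 ]
  [ 0    4/5  -2/5  |  -34/5 ]
  [ 0  -13/5   4/5  |   98/5 ]
R2 -> 5/4·R2
  [ 1   -1/5  -2/5  |   -9/5 ]
  [ 0      1  -1/2  |  -17/2 ]
  [ 0  -13/5   4/5  |   98/5 ]
R3 -> R3 + 13/5·R2
  [ 1  -1/5  -2/5  |   -9/5 ]
  [ 0     1  -1/2  |  -17/2 ]
  [ 0     0  -1/2  |   -5/2 ]
R3 -> -2·R3
  [ 1  -1/5  -2/5  |   -9/5 ]
  [ 0     1  -1/2  |  -17/2 ]
  [ 0     0     1  |      5 ]
R2 -> R2 + 1/2·R3
  [ 1  -1/5  -2/5  |  -9/5 ]
  [ 0     1     0  |    -6 ]
  [ 0     0     1  |     5 ]
R1 -> R1 + 2/5·R3
  [ 1  -1/5  0  |  1/5 ]
  [ 0     1  0  |   -6 ]
  [ 0     0  1  |    5 ]
R1 -> R1 + 1/5·R2
  [ 1  0  0  |  -1 ]
  [ 0  1  0  |  -6 ]
  [ 0  0  1  |   5 ]
Reading off the last column: x = -1, y = -6, z = 5.

(-1, -6, 5)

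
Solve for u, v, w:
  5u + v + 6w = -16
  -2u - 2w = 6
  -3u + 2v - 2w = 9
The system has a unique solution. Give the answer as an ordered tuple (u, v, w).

(-1, 1, -2)

Form the augmented matrix and row-reduce:
  [  5  1   6  |  -16 ]
  [ -2  0  -2  |    6 ]
  [ -3  2  -2  |    9 ]
R1 -> 1/5·R1
  [  1  1/5  6/5  |  -16/5 ]
  [ -2    0   -2  |      6 ]
  [ -3    2   -2  |      9 ]
R2 -> R2 + 2·R1
  [  1  1/5  6/5  |  -16/5 ]
  [  0  2/5  2/5  |   -2/5 ]
  [ -3    2   -2  |      9 ]
R3 -> R3 + 3·R1
  [ 1   1/5  6/5  |  -16/5 ]
  [ 0   2/5  2/5  |   -2/5 ]
  [ 0  13/5  8/5  |   -3/5 ]
R2 -> 5/2·R2
  [ 1   1/5  6/5  |  -16/5 ]
  [ 0     1    1  |     -1 ]
  [ 0  13/5  8/5  |   -3/5 ]
R3 -> R3 − 13/5·R2
  [ 1  1/5  6/5  |  -16/5 ]
  [ 0    1    1  |     -1 ]
  [ 0    0   -1  |      2 ]
R3 -> -1·R3
  [ 1  1/5  6/5  |  -16/5 ]
  [ 0    1    1  |     -1 ]
  [ 0    0    1  |     -2 ]
R2 -> R2 − R3
  [ 1  1/5  6/5  |  -16/5 ]
  [ 0    1    0  |      1 ]
  [ 0    0    1  |     -2 ]
R1 -> R1 − 6/5·R3
  [ 1  1/5  0  |  -4/5 ]
  [ 0    1  0  |     1 ]
  [ 0    0  1  |    -2 ]
R1 -> R1 − 1/5·R2
  [ 1  0  0  |  -1 ]
  [ 0  1  0  |   1 ]
  [ 0  0  1  |  -2 ]
Reading off the last column: u = -1, v = 1, w = -2.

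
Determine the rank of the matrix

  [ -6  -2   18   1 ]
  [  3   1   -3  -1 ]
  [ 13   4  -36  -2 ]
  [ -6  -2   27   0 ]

Multiply ρ1 by -1/6.
  [  1  1/3   -3  -1/6 ]
  [  3    1   -3    -1 ]
  [ 13    4  -36    -2 ]
  [ -6   -2   27     0 ]
Subtract 3 times ρ1 from ρ2.
  [  1  1/3   -3  -1/6 ]
  [  0    0    6  -1/2 ]
  [ 13    4  -36    -2 ]
  [ -6   -2   27     0 ]
Subtract 13 times ρ1 from ρ3.
  [  1   1/3  -3  -1/6 ]
  [  0     0   6  -1/2 ]
  [  0  -1/3   3   1/6 ]
  [ -6    -2  27     0 ]
Add 6 times ρ1 to ρ4.
  [ 1   1/3  -3  -1/6 ]
  [ 0     0   6  -1/2 ]
  [ 0  -1/3   3   1/6 ]
  [ 0     0   9    -1 ]
Swap ρ2 and ρ3.
  [ 1   1/3  -3  -1/6 ]
  [ 0  -1/3   3   1/6 ]
  [ 0     0   6  -1/2 ]
  [ 0     0   9    -1 ]
Multiply ρ2 by -3.
  [ 1  1/3  -3  -1/6 ]
  [ 0    1  -9  -1/2 ]
  [ 0    0   6  -1/2 ]
  [ 0    0   9    -1 ]
Multiply ρ3 by 1/6.
  [ 1  1/3  -3   -1/6 ]
  [ 0    1  -9   -1/2 ]
  [ 0    0   1  -1/12 ]
  [ 0    0   9     -1 ]
Subtract 9 times ρ3 from ρ4.
  [ 1  1/3  -3   -1/6 ]
  [ 0    1  -9   -1/2 ]
  [ 0    0   1  -1/12 ]
  [ 0    0   0   -1/4 ]
Multiply ρ4 by -4.
  [ 1  1/3  -3   -1/6 ]
  [ 0    1  -9   -1/2 ]
  [ 0    0   1  -1/12 ]
  [ 0    0   0      1 ]
Add 1/12 times ρ4 to ρ3.
  [ 1  1/3  -3  -1/6 ]
  [ 0    1  -9  -1/2 ]
  [ 0    0   1     0 ]
  [ 0    0   0     1 ]
Add 1/2 times ρ4 to ρ2.
  [ 1  1/3  -3  -1/6 ]
  [ 0    1  -9     0 ]
  [ 0    0   1     0 ]
  [ 0    0   0     1 ]
Add 1/6 times ρ4 to ρ1.
  [ 1  1/3  -3  0 ]
  [ 0    1  -9  0 ]
  [ 0    0   1  0 ]
  [ 0    0   0  1 ]
Add 9 times ρ3 to ρ2.
  [ 1  1/3  -3  0 ]
  [ 0    1   0  0 ]
  [ 0    0   1  0 ]
  [ 0    0   0  1 ]
Add 3 times ρ3 to ρ1.
  [ 1  1/3  0  0 ]
  [ 0    1  0  0 ]
  [ 0    0  1  0 ]
  [ 0    0  0  1 ]
Subtract 1/3 times ρ2 from ρ1.
  [ 1  0  0  0 ]
  [ 0  1  0  0 ]
  [ 0  0  1  0 ]
  [ 0  0  0  1 ]
The reduced form has 4 nonzero rows.

rank = 4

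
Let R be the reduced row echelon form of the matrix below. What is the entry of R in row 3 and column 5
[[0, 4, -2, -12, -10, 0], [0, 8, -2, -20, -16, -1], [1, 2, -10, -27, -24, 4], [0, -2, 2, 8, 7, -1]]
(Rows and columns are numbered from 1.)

2

R1 <-> R3
R2 -> 1/8·R2
R3 -> R3 − 4·R2
R4 -> R4 + 2·R2
R3 -> -1·R3
R4 -> R4 − 3/2·R3
R4 -> -2·R4
R3 -> R3 + 1/2·R4
R2 -> R2 + 1/8·R4
R1 -> R1 − 4·R4
R2 -> R2 + 1/4·R3
R1 -> R1 + 10·R3
R1 -> R1 − 2·R2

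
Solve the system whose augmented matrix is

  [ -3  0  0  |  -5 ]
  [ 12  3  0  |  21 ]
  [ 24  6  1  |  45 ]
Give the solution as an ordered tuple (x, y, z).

(5/3, 1/3, 3)

Multiply R1 by -1/3.
  [  1  0  0  |  5/3 ]
  [ 12  3  0  |   21 ]
  [ 24  6  1  |   45 ]
Subtract 12 times R1 from R2.
  [  1  0  0  |  5/3 ]
  [  0  3  0  |    1 ]
  [ 24  6  1  |   45 ]
Subtract 24 times R1 from R3.
  [ 1  0  0  |  5/3 ]
  [ 0  3  0  |    1 ]
  [ 0  6  1  |    5 ]
Multiply R2 by 1/3.
  [ 1  0  0  |  5/3 ]
  [ 0  1  0  |  1/3 ]
  [ 0  6  1  |    5 ]
Subtract 6 times R2 from R3.
  [ 1  0  0  |  5/3 ]
  [ 0  1  0  |  1/3 ]
  [ 0  0  1  |    3 ]
Reading off the last column: x = 5/3, y = 1/3, z = 3.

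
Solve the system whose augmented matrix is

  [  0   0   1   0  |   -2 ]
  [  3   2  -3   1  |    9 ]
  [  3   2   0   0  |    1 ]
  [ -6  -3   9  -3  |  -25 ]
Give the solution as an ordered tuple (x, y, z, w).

(-1/3, 1, -2, 2)

ρ1 <=> ρ2
  [  3   2  -3   1  |    9 ]
  [  0   0   1   0  |   -2 ]
  [  3   2   0   0  |    1 ]
  [ -6  -3   9  -3  |  -25 ]
ρ1 → 1/3·ρ1
  [  1  2/3  -1  1/3  |    3 ]
  [  0    0   1    0  |   -2 ]
  [  3    2   0    0  |    1 ]
  [ -6   -3   9   -3  |  -25 ]
ρ3 → ρ3 − 3·ρ1
  [  1  2/3  -1  1/3  |    3 ]
  [  0    0   1    0  |   -2 ]
  [  0    0   3   -1  |   -8 ]
  [ -6   -3   9   -3  |  -25 ]
ρ4 → ρ4 + 6·ρ1
  [ 1  2/3  -1  1/3  |   3 ]
  [ 0    0   1    0  |  -2 ]
  [ 0    0   3   -1  |  -8 ]
  [ 0    1   3   -1  |  -7 ]
ρ2 <=> ρ4
  [ 1  2/3  -1  1/3  |   3 ]
  [ 0    1   3   -1  |  -7 ]
  [ 0    0   3   -1  |  -8 ]
  [ 0    0   1    0  |  -2 ]
ρ3 → 1/3·ρ3
  [ 1  2/3  -1   1/3  |     3 ]
  [ 0    1   3    -1  |    -7 ]
  [ 0    0   1  -1/3  |  -8/3 ]
  [ 0    0   1     0  |    -2 ]
ρ4 → ρ4 − ρ3
  [ 1  2/3  -1   1/3  |     3 ]
  [ 0    1   3    -1  |    -7 ]
  [ 0    0   1  -1/3  |  -8/3 ]
  [ 0    0   0   1/3  |   2/3 ]
ρ4 → 3·ρ4
  [ 1  2/3  -1   1/3  |     3 ]
  [ 0    1   3    -1  |    -7 ]
  [ 0    0   1  -1/3  |  -8/3 ]
  [ 0    0   0     1  |     2 ]
ρ3 → ρ3 + 1/3·ρ4
  [ 1  2/3  -1  1/3  |   3 ]
  [ 0    1   3   -1  |  -7 ]
  [ 0    0   1    0  |  -2 ]
  [ 0    0   0    1  |   2 ]
ρ2 → ρ2 + ρ4
  [ 1  2/3  -1  1/3  |   3 ]
  [ 0    1   3    0  |  -5 ]
  [ 0    0   1    0  |  -2 ]
  [ 0    0   0    1  |   2 ]
ρ1 → ρ1 − 1/3·ρ4
  [ 1  2/3  -1  0  |  7/3 ]
  [ 0    1   3  0  |   -5 ]
  [ 0    0   1  0  |   -2 ]
  [ 0    0   0  1  |    2 ]
ρ2 → ρ2 − 3·ρ3
  [ 1  2/3  -1  0  |  7/3 ]
  [ 0    1   0  0  |    1 ]
  [ 0    0   1  0  |   -2 ]
  [ 0    0   0  1  |    2 ]
ρ1 → ρ1 + ρ3
  [ 1  2/3  0  0  |  1/3 ]
  [ 0    1  0  0  |    1 ]
  [ 0    0  1  0  |   -2 ]
  [ 0    0  0  1  |    2 ]
ρ1 → ρ1 − 2/3·ρ2
  [ 1  0  0  0  |  -1/3 ]
  [ 0  1  0  0  |     1 ]
  [ 0  0  1  0  |    -2 ]
  [ 0  0  0  1  |     2 ]
Reading off the last column: x = -1/3, y = 1, z = -2, w = 2.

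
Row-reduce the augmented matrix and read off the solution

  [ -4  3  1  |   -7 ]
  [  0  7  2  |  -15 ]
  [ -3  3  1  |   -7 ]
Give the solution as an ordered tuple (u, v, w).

R1 ← -1/4·R1
  [  1  -3/4  -1/4  |  7/4 ]
  [  0     7     2  |  -15 ]
  [ -3     3     1  |   -7 ]
R3 ← R3 + 3·R1
  [ 1  -3/4  -1/4  |   7/4 ]
  [ 0     7     2  |   -15 ]
  [ 0   3/4   1/4  |  -7/4 ]
R2 ← 1/7·R2
  [ 1  -3/4  -1/4  |    7/4 ]
  [ 0     1   2/7  |  -15/7 ]
  [ 0   3/4   1/4  |   -7/4 ]
R3 ← R3 − 3/4·R2
  [ 1  -3/4  -1/4  |    7/4 ]
  [ 0     1   2/7  |  -15/7 ]
  [ 0     0  1/28  |   -1/7 ]
R3 ← 28·R3
  [ 1  -3/4  -1/4  |    7/4 ]
  [ 0     1   2/7  |  -15/7 ]
  [ 0     0     1  |     -4 ]
R2 ← R2 − 2/7·R3
  [ 1  -3/4  -1/4  |  7/4 ]
  [ 0     1     0  |   -1 ]
  [ 0     0     1  |   -4 ]
R1 ← R1 + 1/4·R3
  [ 1  -3/4  0  |  3/4 ]
  [ 0     1  0  |   -1 ]
  [ 0     0  1  |   -4 ]
R1 ← R1 + 3/4·R2
  [ 1  0  0  |   0 ]
  [ 0  1  0  |  -1 ]
  [ 0  0  1  |  -4 ]
Reading off the last column: u = 0, v = -1, w = -4.

(0, -1, -4)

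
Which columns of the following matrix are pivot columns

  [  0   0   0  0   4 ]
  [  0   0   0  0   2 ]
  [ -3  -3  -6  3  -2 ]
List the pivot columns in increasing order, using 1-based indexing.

R1 <-> R3
R1 := -1/3·R1
R2 := 1/2·R2
R3 := R3 − 4·R2
R1 := R1 − 2/3·R2
Pivot columns are the columns containing a leading 1.

1, 5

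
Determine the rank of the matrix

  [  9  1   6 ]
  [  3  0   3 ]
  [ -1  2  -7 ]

rank = 2

ρ1 -> 1/9·ρ1
ρ2 -> ρ2 − 3·ρ1
ρ3 -> ρ3 + ρ1
ρ2 -> -3·ρ2
ρ3 -> ρ3 − 19/9·ρ2
ρ1 -> ρ1 − 1/9·ρ2
The reduced form has 2 nonzero rows.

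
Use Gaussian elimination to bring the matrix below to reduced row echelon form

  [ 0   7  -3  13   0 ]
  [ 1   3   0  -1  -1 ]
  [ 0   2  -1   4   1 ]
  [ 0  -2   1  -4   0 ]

R1 <=> R2
R2 -> 1/7·R2
R3 -> R3 − 2·R2
R4 -> R4 + 2·R2
R3 -> -7·R3
R4 -> R4 − 1/7·R3
R3 -> R3 + 7·R4
R1 -> R1 + R4
R2 -> R2 + 3/7·R3
R1 -> R1 − 3·R2

[[1, 0, 0, -4, 0], [0, 1, 0, 1, 0], [0, 0, 1, -2, 0], [0, 0, 0, 0, 1]]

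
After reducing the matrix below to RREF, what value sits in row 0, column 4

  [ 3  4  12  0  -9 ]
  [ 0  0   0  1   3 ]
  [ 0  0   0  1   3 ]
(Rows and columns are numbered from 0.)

Multiply r1 by 1/3.
  [ 1  4/3  4  0  -3 ]
  [ 0    0  0  1   3 ]
  [ 0    0  0  1   3 ]
Subtract r2 from r3.
  [ 1  4/3  4  0  -3 ]
  [ 0    0  0  1   3 ]
  [ 0    0  0  0   0 ]

-3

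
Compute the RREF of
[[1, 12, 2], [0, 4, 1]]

[[1, 0, -1], [0, 1, 1/4]]

Multiply R2 by 1/4.
  [ 1  12    2 ]
  [ 0   1  1/4 ]
Subtract 12 times R2 from R1.
  [ 1  0   -1 ]
  [ 0  1  1/4 ]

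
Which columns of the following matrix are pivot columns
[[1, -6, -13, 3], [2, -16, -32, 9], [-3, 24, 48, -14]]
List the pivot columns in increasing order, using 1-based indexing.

R2 ← R2 − 2·R1
  [  1  -6  -13    3 ]
  [  0  -4   -6    3 ]
  [ -3  24   48  -14 ]
R3 ← R3 + 3·R1
  [ 1  -6  -13   3 ]
  [ 0  -4   -6   3 ]
  [ 0   6    9  -5 ]
R2 ← -1/4·R2
  [ 1  -6  -13     3 ]
  [ 0   1  3/2  -3/4 ]
  [ 0   6    9    -5 ]
R3 ← R3 − 6·R2
  [ 1  -6  -13     3 ]
  [ 0   1  3/2  -3/4 ]
  [ 0   0    0  -1/2 ]
R3 ← -2·R3
  [ 1  -6  -13     3 ]
  [ 0   1  3/2  -3/4 ]
  [ 0   0    0     1 ]
R2 ← R2 + 3/4·R3
  [ 1  -6  -13  3 ]
  [ 0   1  3/2  0 ]
  [ 0   0    0  1 ]
R1 ← R1 − 3·R3
  [ 1  -6  -13  0 ]
  [ 0   1  3/2  0 ]
  [ 0   0    0  1 ]
R1 ← R1 + 6·R2
  [ 1  0   -4  0 ]
  [ 0  1  3/2  0 ]
  [ 0  0    0  1 ]
Pivot columns are the columns containing a leading 1.

1, 2, 4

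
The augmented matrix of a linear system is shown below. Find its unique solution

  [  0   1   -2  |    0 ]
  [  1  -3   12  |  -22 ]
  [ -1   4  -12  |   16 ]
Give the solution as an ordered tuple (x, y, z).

(-4, -6, -3)

Swap R1 and R2.
  [  1  -3   12  |  -22 ]
  [  0   1   -2  |    0 ]
  [ -1   4  -12  |   16 ]
Add R1 to R3.
  [ 1  -3  12  |  -22 ]
  [ 0   1  -2  |    0 ]
  [ 0   1   0  |   -6 ]
Subtract R2 from R3.
  [ 1  -3  12  |  -22 ]
  [ 0   1  -2  |    0 ]
  [ 0   0   2  |   -6 ]
Multiply R3 by 1/2.
  [ 1  -3  12  |  -22 ]
  [ 0   1  -2  |    0 ]
  [ 0   0   1  |   -3 ]
Add 2 times R3 to R2.
  [ 1  -3  12  |  -22 ]
  [ 0   1   0  |   -6 ]
  [ 0   0   1  |   -3 ]
Subtract 12 times R3 from R1.
  [ 1  -3  0  |  14 ]
  [ 0   1  0  |  -6 ]
  [ 0   0  1  |  -3 ]
Add 3 times R2 to R1.
  [ 1  0  0  |  -4 ]
  [ 0  1  0  |  -6 ]
  [ 0  0  1  |  -3 ]
Reading off the last column: x = -4, y = -6, z = -3.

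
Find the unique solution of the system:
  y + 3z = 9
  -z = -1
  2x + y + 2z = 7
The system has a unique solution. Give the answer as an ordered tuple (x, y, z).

Form the augmented matrix and row-reduce:
  [ 0  1   3  |   9 ]
  [ 0  0  -1  |  -1 ]
  [ 2  1   2  |   7 ]
ρ1 <-> ρ3
  [ 2  1   2  |   7 ]
  [ 0  0  -1  |  -1 ]
  [ 0  1   3  |   9 ]
ρ1 := 1/2·ρ1
  [ 1  1/2   1  |  7/2 ]
  [ 0    0  -1  |   -1 ]
  [ 0    1   3  |    9 ]
ρ2 <-> ρ3
  [ 1  1/2   1  |  7/2 ]
  [ 0    1   3  |    9 ]
  [ 0    0  -1  |   -1 ]
ρ3 := -1·ρ3
  [ 1  1/2  1  |  7/2 ]
  [ 0    1  3  |    9 ]
  [ 0    0  1  |    1 ]
ρ2 := ρ2 − 3·ρ3
  [ 1  1/2  1  |  7/2 ]
  [ 0    1  0  |    6 ]
  [ 0    0  1  |    1 ]
ρ1 := ρ1 − ρ3
  [ 1  1/2  0  |  5/2 ]
  [ 0    1  0  |    6 ]
  [ 0    0  1  |    1 ]
ρ1 := ρ1 − 1/2·ρ2
  [ 1  0  0  |  -1/2 ]
  [ 0  1  0  |     6 ]
  [ 0  0  1  |     1 ]
Reading off the last column: x = -1/2, y = 6, z = 1.

(-1/2, 6, 1)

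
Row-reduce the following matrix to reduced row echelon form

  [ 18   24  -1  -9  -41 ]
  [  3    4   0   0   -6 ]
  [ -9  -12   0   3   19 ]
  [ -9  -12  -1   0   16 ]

[[1, 4/3, 0, 0, -2], [0, 0, 1, 0, 2], [0, 0, 0, 1, 1/3], [0, 0, 0, 0, 0]]

R1 ← 1/18·R1
R2 ← R2 − 3·R1
R3 ← R3 + 9·R1
R4 ← R4 + 9·R1
R2 ← 6·R2
R3 ← R3 + 1/2·R2
R4 ← R4 + 3/2·R2
R3 ← 1/3·R3
R4 ← R4 − 9·R3
R2 ← R2 − 9·R3
R1 ← R1 + 1/2·R3
R1 ← R1 + 1/18·R2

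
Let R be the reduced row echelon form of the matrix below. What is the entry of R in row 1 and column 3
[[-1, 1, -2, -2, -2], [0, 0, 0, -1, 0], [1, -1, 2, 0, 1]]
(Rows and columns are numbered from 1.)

2

ρ1 ← -1·ρ1
ρ3 ← ρ3 − ρ1
ρ2 ← -1·ρ2
ρ3 ← ρ3 + 2·ρ2
ρ3 ← -1·ρ3
ρ1 ← ρ1 − 2·ρ3
ρ1 ← ρ1 − 2·ρ2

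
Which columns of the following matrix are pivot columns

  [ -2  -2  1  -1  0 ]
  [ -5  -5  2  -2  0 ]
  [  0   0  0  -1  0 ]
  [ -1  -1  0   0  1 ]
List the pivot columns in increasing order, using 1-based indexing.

R1 -> -1/2·R1
  [  1   1  -1/2  1/2  0 ]
  [ -5  -5     2   -2  0 ]
  [  0   0     0   -1  0 ]
  [ -1  -1     0    0  1 ]
R2 -> R2 + 5·R1
  [  1   1  -1/2  1/2  0 ]
  [  0   0  -1/2  1/2  0 ]
  [  0   0     0   -1  0 ]
  [ -1  -1     0    0  1 ]
R4 -> R4 + R1
  [ 1  1  -1/2  1/2  0 ]
  [ 0  0  -1/2  1/2  0 ]
  [ 0  0     0   -1  0 ]
  [ 0  0  -1/2  1/2  1 ]
R2 -> -2·R2
  [ 1  1  -1/2  1/2  0 ]
  [ 0  0     1   -1  0 ]
  [ 0  0     0   -1  0 ]
  [ 0  0  -1/2  1/2  1 ]
R4 -> R4 + 1/2·R2
  [ 1  1  -1/2  1/2  0 ]
  [ 0  0     1   -1  0 ]
  [ 0  0     0   -1  0 ]
  [ 0  0     0    0  1 ]
R3 -> -1·R3
  [ 1  1  -1/2  1/2  0 ]
  [ 0  0     1   -1  0 ]
  [ 0  0     0    1  0 ]
  [ 0  0     0    0  1 ]
R2 -> R2 + R3
  [ 1  1  -1/2  1/2  0 ]
  [ 0  0     1    0  0 ]
  [ 0  0     0    1  0 ]
  [ 0  0     0    0  1 ]
R1 -> R1 − 1/2·R3
  [ 1  1  -1/2  0  0 ]
  [ 0  0     1  0  0 ]
  [ 0  0     0  1  0 ]
  [ 0  0     0  0  1 ]
R1 -> R1 + 1/2·R2
  [ 1  1  0  0  0 ]
  [ 0  0  1  0  0 ]
  [ 0  0  0  1  0 ]
  [ 0  0  0  0  1 ]
Pivot columns are the columns containing a leading 1.

1, 3, 4, 5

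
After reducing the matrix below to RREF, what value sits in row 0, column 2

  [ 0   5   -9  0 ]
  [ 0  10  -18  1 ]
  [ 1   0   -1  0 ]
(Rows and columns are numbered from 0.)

Swap R1 and R3.
  [ 1   0   -1  0 ]
  [ 0  10  -18  1 ]
  [ 0   5   -9  0 ]
Multiply R2 by 1/10.
  [ 1  0    -1     0 ]
  [ 0  1  -9/5  1/10 ]
  [ 0  5    -9     0 ]
Subtract 5 times R2 from R3.
  [ 1  0    -1     0 ]
  [ 0  1  -9/5  1/10 ]
  [ 0  0     0  -1/2 ]
Multiply R3 by -2.
  [ 1  0    -1     0 ]
  [ 0  1  -9/5  1/10 ]
  [ 0  0     0     1 ]
Subtract 1/10 times R3 from R2.
  [ 1  0    -1  0 ]
  [ 0  1  -9/5  0 ]
  [ 0  0     0  1 ]

-1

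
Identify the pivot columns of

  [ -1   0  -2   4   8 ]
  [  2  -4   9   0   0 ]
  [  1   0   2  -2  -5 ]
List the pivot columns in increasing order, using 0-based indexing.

0, 1, 3

R1 := -1·R1
  [ 1   0  2  -4  -8 ]
  [ 2  -4  9   0   0 ]
  [ 1   0  2  -2  -5 ]
R2 := R2 − 2·R1
  [ 1   0  2  -4  -8 ]
  [ 0  -4  5   8  16 ]
  [ 1   0  2  -2  -5 ]
R3 := R3 − R1
  [ 1   0  2  -4  -8 ]
  [ 0  -4  5   8  16 ]
  [ 0   0  0   2   3 ]
R2 := -1/4·R2
  [ 1  0     2  -4  -8 ]
  [ 0  1  -5/4  -2  -4 ]
  [ 0  0     0   2   3 ]
R3 := 1/2·R3
  [ 1  0     2  -4   -8 ]
  [ 0  1  -5/4  -2   -4 ]
  [ 0  0     0   1  3/2 ]
R2 := R2 + 2·R3
  [ 1  0     2  -4   -8 ]
  [ 0  1  -5/4   0   -1 ]
  [ 0  0     0   1  3/2 ]
R1 := R1 + 4·R3
  [ 1  0     2  0   -2 ]
  [ 0  1  -5/4  0   -1 ]
  [ 0  0     0  1  3/2 ]
Pivot columns are the columns containing a leading 1.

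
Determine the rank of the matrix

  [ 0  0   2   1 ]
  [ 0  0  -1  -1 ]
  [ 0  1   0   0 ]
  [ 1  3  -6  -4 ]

rank = 4

Swap R1 and R4.
  [ 1  3  -6  -4 ]
  [ 0  0  -1  -1 ]
  [ 0  1   0   0 ]
  [ 0  0   2   1 ]
Swap R2 and R3.
  [ 1  3  -6  -4 ]
  [ 0  1   0   0 ]
  [ 0  0  -1  -1 ]
  [ 0  0   2   1 ]
Multiply R3 by -1.
  [ 1  3  -6  -4 ]
  [ 0  1   0   0 ]
  [ 0  0   1   1 ]
  [ 0  0   2   1 ]
Subtract 2 times R3 from R4.
  [ 1  3  -6  -4 ]
  [ 0  1   0   0 ]
  [ 0  0   1   1 ]
  [ 0  0   0  -1 ]
Multiply R4 by -1.
  [ 1  3  -6  -4 ]
  [ 0  1   0   0 ]
  [ 0  0   1   1 ]
  [ 0  0   0   1 ]
Subtract R4 from R3.
  [ 1  3  -6  -4 ]
  [ 0  1   0   0 ]
  [ 0  0   1   0 ]
  [ 0  0   0   1 ]
Add 4 times R4 to R1.
  [ 1  3  -6  0 ]
  [ 0  1   0  0 ]
  [ 0  0   1  0 ]
  [ 0  0   0  1 ]
Add 6 times R3 to R1.
  [ 1  3  0  0 ]
  [ 0  1  0  0 ]
  [ 0  0  1  0 ]
  [ 0  0  0  1 ]
Subtract 3 times R2 from R1.
  [ 1  0  0  0 ]
  [ 0  1  0  0 ]
  [ 0  0  1  0 ]
  [ 0  0  0  1 ]
The reduced form has 4 nonzero rows.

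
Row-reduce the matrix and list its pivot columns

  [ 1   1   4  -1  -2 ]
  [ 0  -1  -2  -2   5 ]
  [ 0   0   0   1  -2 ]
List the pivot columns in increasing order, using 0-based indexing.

0, 1, 3

R2 → -1·R2
  [ 1  1  4  -1  -2 ]
  [ 0  1  2   2  -5 ]
  [ 0  0  0   1  -2 ]
R2 → R2 − 2·R3
  [ 1  1  4  -1  -2 ]
  [ 0  1  2   0  -1 ]
  [ 0  0  0   1  -2 ]
R1 → R1 + R3
  [ 1  1  4  0  -4 ]
  [ 0  1  2  0  -1 ]
  [ 0  0  0  1  -2 ]
R1 → R1 − R2
  [ 1  0  2  0  -3 ]
  [ 0  1  2  0  -1 ]
  [ 0  0  0  1  -2 ]
Pivot columns are the columns containing a leading 1.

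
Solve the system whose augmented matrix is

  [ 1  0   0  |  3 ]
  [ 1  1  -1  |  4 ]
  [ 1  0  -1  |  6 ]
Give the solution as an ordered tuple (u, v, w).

(3, -2, -3)

Subtract r1 from r2.
  [ 1  0   0  |  3 ]
  [ 0  1  -1  |  1 ]
  [ 1  0  -1  |  6 ]
Subtract r1 from r3.
  [ 1  0   0  |  3 ]
  [ 0  1  -1  |  1 ]
  [ 0  0  -1  |  3 ]
Multiply r3 by -1.
  [ 1  0   0  |   3 ]
  [ 0  1  -1  |   1 ]
  [ 0  0   1  |  -3 ]
Add r3 to r2.
  [ 1  0  0  |   3 ]
  [ 0  1  0  |  -2 ]
  [ 0  0  1  |  -3 ]
Reading off the last column: u = 3, v = -2, w = -3.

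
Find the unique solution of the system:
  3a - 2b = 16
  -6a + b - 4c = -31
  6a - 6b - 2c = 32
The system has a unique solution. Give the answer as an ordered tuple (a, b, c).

(6, 1, -1)

Form the augmented matrix and row-reduce:
  [  3  -2   0  |   16 ]
  [ -6   1  -4  |  -31 ]
  [  6  -6  -2  |   32 ]
ρ1 ← 1/3·ρ1
  [  1  -2/3   0  |  16/3 ]
  [ -6     1  -4  |   -31 ]
  [  6    -6  -2  |    32 ]
ρ2 ← ρ2 + 6·ρ1
  [ 1  -2/3   0  |  16/3 ]
  [ 0    -3  -4  |     1 ]
  [ 6    -6  -2  |    32 ]
ρ3 ← ρ3 − 6·ρ1
  [ 1  -2/3   0  |  16/3 ]
  [ 0    -3  -4  |     1 ]
  [ 0    -2  -2  |     0 ]
ρ2 ← -1/3·ρ2
  [ 1  -2/3    0  |  16/3 ]
  [ 0     1  4/3  |  -1/3 ]
  [ 0    -2   -2  |     0 ]
ρ3 ← ρ3 + 2·ρ2
  [ 1  -2/3    0  |  16/3 ]
  [ 0     1  4/3  |  -1/3 ]
  [ 0     0  2/3  |  -2/3 ]
ρ3 ← 3/2·ρ3
  [ 1  -2/3    0  |  16/3 ]
  [ 0     1  4/3  |  -1/3 ]
  [ 0     0    1  |    -1 ]
ρ2 ← ρ2 − 4/3·ρ3
  [ 1  -2/3  0  |  16/3 ]
  [ 0     1  0  |     1 ]
  [ 0     0  1  |    -1 ]
ρ1 ← ρ1 + 2/3·ρ2
  [ 1  0  0  |   6 ]
  [ 0  1  0  |   1 ]
  [ 0  0  1  |  -1 ]
Reading off the last column: a = 6, b = 1, c = -1.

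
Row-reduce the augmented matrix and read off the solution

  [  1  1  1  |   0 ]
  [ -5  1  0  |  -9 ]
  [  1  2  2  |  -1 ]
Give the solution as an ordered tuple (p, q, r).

R2 := R2 + 5·R1
  [ 1  1  1  |   0 ]
  [ 0  6  5  |  -9 ]
  [ 1  2  2  |  -1 ]
R3 := R3 − R1
  [ 1  1  1  |   0 ]
  [ 0  6  5  |  -9 ]
  [ 0  1  1  |  -1 ]
R2 := 1/6·R2
  [ 1  1    1  |     0 ]
  [ 0  1  5/6  |  -3/2 ]
  [ 0  1    1  |    -1 ]
R3 := R3 − R2
  [ 1  1    1  |     0 ]
  [ 0  1  5/6  |  -3/2 ]
  [ 0  0  1/6  |   1/2 ]
R3 := 6·R3
  [ 1  1    1  |     0 ]
  [ 0  1  5/6  |  -3/2 ]
  [ 0  0    1  |     3 ]
R2 := R2 − 5/6·R3
  [ 1  1  1  |   0 ]
  [ 0  1  0  |  -4 ]
  [ 0  0  1  |   3 ]
R1 := R1 − R3
  [ 1  1  0  |  -3 ]
  [ 0  1  0  |  -4 ]
  [ 0  0  1  |   3 ]
R1 := R1 − R2
  [ 1  0  0  |   1 ]
  [ 0  1  0  |  -4 ]
  [ 0  0  1  |   3 ]
Reading off the last column: p = 1, q = -4, r = 3.

(1, -4, 3)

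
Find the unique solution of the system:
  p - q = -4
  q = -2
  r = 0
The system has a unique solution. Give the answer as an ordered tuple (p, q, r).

Form the augmented matrix and row-reduce:
  [ 1  -1  0  |  -4 ]
  [ 0   1  0  |  -2 ]
  [ 0   0  1  |   0 ]
R1 -> R1 + R2
Reading off the last column: p = -6, q = -2, r = 0.

(-6, -2, 0)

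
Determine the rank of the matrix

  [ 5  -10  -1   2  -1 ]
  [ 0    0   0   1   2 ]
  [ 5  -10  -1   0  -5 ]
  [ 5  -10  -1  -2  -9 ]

rank = 2

R1 ← 1/5·R1
  [ 1   -2  -1/5  2/5  -1/5 ]
  [ 0    0     0    1     2 ]
  [ 5  -10    -1    0    -5 ]
  [ 5  -10    -1   -2    -9 ]
R3 ← R3 − 5·R1
  [ 1   -2  -1/5  2/5  -1/5 ]
  [ 0    0     0    1     2 ]
  [ 0    0     0   -2    -4 ]
  [ 5  -10    -1   -2    -9 ]
R4 ← R4 − 5·R1
  [ 1  -2  -1/5  2/5  -1/5 ]
  [ 0   0     0    1     2 ]
  [ 0   0     0   -2    -4 ]
  [ 0   0     0   -4    -8 ]
R3 ← R3 + 2·R2
  [ 1  -2  -1/5  2/5  -1/5 ]
  [ 0   0     0    1     2 ]
  [ 0   0     0    0     0 ]
  [ 0   0     0   -4    -8 ]
R4 ← R4 + 4·R2
  [ 1  -2  -1/5  2/5  -1/5 ]
  [ 0   0     0    1     2 ]
  [ 0   0     0    0     0 ]
  [ 0   0     0    0     0 ]
R1 ← R1 − 2/5·R2
  [ 1  -2  -1/5  0  -1 ]
  [ 0   0     0  1   2 ]
  [ 0   0     0  0   0 ]
  [ 0   0     0  0   0 ]
The reduced form has 2 nonzero rows.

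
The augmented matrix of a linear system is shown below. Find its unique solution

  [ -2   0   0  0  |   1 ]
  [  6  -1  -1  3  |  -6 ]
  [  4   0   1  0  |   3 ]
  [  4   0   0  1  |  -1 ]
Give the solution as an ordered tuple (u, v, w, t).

(-1/2, 1, 5, 1)

R1 := -1/2·R1
  [ 1   0   0  0  |  -1/2 ]
  [ 6  -1  -1  3  |    -6 ]
  [ 4   0   1  0  |     3 ]
  [ 4   0   0  1  |    -1 ]
R2 := R2 − 6·R1
  [ 1   0   0  0  |  -1/2 ]
  [ 0  -1  -1  3  |    -3 ]
  [ 4   0   1  0  |     3 ]
  [ 4   0   0  1  |    -1 ]
R3 := R3 − 4·R1
  [ 1   0   0  0  |  -1/2 ]
  [ 0  -1  -1  3  |    -3 ]
  [ 0   0   1  0  |     5 ]
  [ 4   0   0  1  |    -1 ]
R4 := R4 − 4·R1
  [ 1   0   0  0  |  -1/2 ]
  [ 0  -1  -1  3  |    -3 ]
  [ 0   0   1  0  |     5 ]
  [ 0   0   0  1  |     1 ]
R2 := -1·R2
  [ 1  0  0   0  |  -1/2 ]
  [ 0  1  1  -3  |     3 ]
  [ 0  0  1   0  |     5 ]
  [ 0  0  0   1  |     1 ]
R2 := R2 + 3·R4
  [ 1  0  0  0  |  -1/2 ]
  [ 0  1  1  0  |     6 ]
  [ 0  0  1  0  |     5 ]
  [ 0  0  0  1  |     1 ]
R2 := R2 − R3
  [ 1  0  0  0  |  -1/2 ]
  [ 0  1  0  0  |     1 ]
  [ 0  0  1  0  |     5 ]
  [ 0  0  0  1  |     1 ]
Reading off the last column: u = -1/2, v = 1, w = 5, t = 1.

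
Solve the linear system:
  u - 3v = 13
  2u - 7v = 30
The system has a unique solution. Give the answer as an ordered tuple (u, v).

Form the augmented matrix and row-reduce:
  [ 1  -3  |  13 ]
  [ 2  -7  |  30 ]
R2 → R2 − 2·R1
  [ 1  -3  |  13 ]
  [ 0  -1  |   4 ]
R2 → -1·R2
  [ 1  -3  |  13 ]
  [ 0   1  |  -4 ]
R1 → R1 + 3·R2
  [ 1  0  |   1 ]
  [ 0  1  |  -4 ]
Reading off the last column: u = 1, v = -4.

(1, -4)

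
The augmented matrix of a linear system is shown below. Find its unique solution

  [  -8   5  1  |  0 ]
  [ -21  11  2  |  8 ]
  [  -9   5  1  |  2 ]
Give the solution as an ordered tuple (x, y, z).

R1 := -1/8·R1
  [   1  -5/8  -1/8  |  0 ]
  [ -21    11     2  |  8 ]
  [  -9     5     1  |  2 ]
R2 := R2 + 21·R1
  [  1   -5/8  -1/8  |  0 ]
  [  0  -17/8  -5/8  |  8 ]
  [ -9      5     1  |  2 ]
R3 := R3 + 9·R1
  [ 1   -5/8  -1/8  |  0 ]
  [ 0  -17/8  -5/8  |  8 ]
  [ 0   -5/8  -1/8  |  2 ]
R2 := -8/17·R2
  [ 1  -5/8  -1/8  |       0 ]
  [ 0     1  5/17  |  -64/17 ]
  [ 0  -5/8  -1/8  |       2 ]
R3 := R3 + 5/8·R2
  [ 1  -5/8  -1/8  |       0 ]
  [ 0     1  5/17  |  -64/17 ]
  [ 0     0  1/17  |   -6/17 ]
R3 := 17·R3
  [ 1  -5/8  -1/8  |       0 ]
  [ 0     1  5/17  |  -64/17 ]
  [ 0     0     1  |      -6 ]
R2 := R2 − 5/17·R3
  [ 1  -5/8  -1/8  |   0 ]
  [ 0     1     0  |  -2 ]
  [ 0     0     1  |  -6 ]
R1 := R1 + 1/8·R3
  [ 1  -5/8  0  |  -3/4 ]
  [ 0     1  0  |    -2 ]
  [ 0     0  1  |    -6 ]
R1 := R1 + 5/8·R2
  [ 1  0  0  |  -2 ]
  [ 0  1  0  |  -2 ]
  [ 0  0  1  |  -6 ]
Reading off the last column: x = -2, y = -2, z = -6.

(-2, -2, -6)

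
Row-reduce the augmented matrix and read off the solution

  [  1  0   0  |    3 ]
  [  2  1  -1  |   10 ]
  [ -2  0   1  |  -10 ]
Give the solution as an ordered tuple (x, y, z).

ρ2 := ρ2 − 2·ρ1
  [  1  0   0  |    3 ]
  [  0  1  -1  |    4 ]
  [ -2  0   1  |  -10 ]
ρ3 := ρ3 + 2·ρ1
  [ 1  0   0  |   3 ]
  [ 0  1  -1  |   4 ]
  [ 0  0   1  |  -4 ]
ρ2 := ρ2 + ρ3
  [ 1  0  0  |   3 ]
  [ 0  1  0  |   0 ]
  [ 0  0  1  |  -4 ]
Reading off the last column: x = 3, y = 0, z = -4.

(3, 0, -4)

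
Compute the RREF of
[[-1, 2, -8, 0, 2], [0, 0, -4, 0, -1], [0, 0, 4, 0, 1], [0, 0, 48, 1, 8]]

[[1, -2, 0, 0, -4], [0, 0, 1, 0, 1/4], [0, 0, 0, 1, -4], [0, 0, 0, 0, 0]]

R1 := -1·R1
  [ 1  -2   8  0  -2 ]
  [ 0   0  -4  0  -1 ]
  [ 0   0   4  0   1 ]
  [ 0   0  48  1   8 ]
R2 := -1/4·R2
  [ 1  -2   8  0   -2 ]
  [ 0   0   1  0  1/4 ]
  [ 0   0   4  0    1 ]
  [ 0   0  48  1    8 ]
R3 := R3 − 4·R2
  [ 1  -2   8  0   -2 ]
  [ 0   0   1  0  1/4 ]
  [ 0   0   0  0    0 ]
  [ 0   0  48  1    8 ]
R4 := R4 − 48·R2
  [ 1  -2  8  0   -2 ]
  [ 0   0  1  0  1/4 ]
  [ 0   0  0  0    0 ]
  [ 0   0  0  1   -4 ]
R3 ↔ R4
  [ 1  -2  8  0   -2 ]
  [ 0   0  1  0  1/4 ]
  [ 0   0  0  1   -4 ]
  [ 0   0  0  0    0 ]
R1 := R1 − 8·R2
  [ 1  -2  0  0   -4 ]
  [ 0   0  1  0  1/4 ]
  [ 0   0  0  1   -4 ]
  [ 0   0  0  0    0 ]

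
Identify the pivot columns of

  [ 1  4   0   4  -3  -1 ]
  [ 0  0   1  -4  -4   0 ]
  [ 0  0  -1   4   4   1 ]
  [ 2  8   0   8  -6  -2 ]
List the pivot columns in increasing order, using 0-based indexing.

ρ4 ← ρ4 − 2·ρ1
  [ 1  4   0   4  -3  -1 ]
  [ 0  0   1  -4  -4   0 ]
  [ 0  0  -1   4   4   1 ]
  [ 0  0   0   0   0   0 ]
ρ3 ← ρ3 + ρ2
  [ 1  4  0   4  -3  -1 ]
  [ 0  0  1  -4  -4   0 ]
  [ 0  0  0   0   0   1 ]
  [ 0  0  0   0   0   0 ]
ρ1 ← ρ1 + ρ3
  [ 1  4  0   4  -3  0 ]
  [ 0  0  1  -4  -4  0 ]
  [ 0  0  0   0   0  1 ]
  [ 0  0  0   0   0  0 ]
Pivot columns are the columns containing a leading 1.

0, 2, 5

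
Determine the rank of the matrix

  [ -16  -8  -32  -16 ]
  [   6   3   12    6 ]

R1 ← -1/16·R1
R2 ← R2 − 6·R1
The reduced form has 1 nonzero row.

rank = 1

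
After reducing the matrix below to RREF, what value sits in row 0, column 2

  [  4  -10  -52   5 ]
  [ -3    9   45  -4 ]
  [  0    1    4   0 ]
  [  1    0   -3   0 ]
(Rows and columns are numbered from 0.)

-3

r1 → 1/4·r1
  [  1  -5/2  -13  5/4 ]
  [ -3     9   45   -4 ]
  [  0     1    4    0 ]
  [  1     0   -3    0 ]
r2 → r2 + 3·r1
  [ 1  -5/2  -13   5/4 ]
  [ 0   3/2    6  -1/4 ]
  [ 0     1    4     0 ]
  [ 1     0   -3     0 ]
r4 → r4 − r1
  [ 1  -5/2  -13   5/4 ]
  [ 0   3/2    6  -1/4 ]
  [ 0     1    4     0 ]
  [ 0   5/2   10  -5/4 ]
r2 → 2/3·r2
  [ 1  -5/2  -13   5/4 ]
  [ 0     1    4  -1/6 ]
  [ 0     1    4     0 ]
  [ 0   5/2   10  -5/4 ]
r3 → r3 − r2
  [ 1  -5/2  -13   5/4 ]
  [ 0     1    4  -1/6 ]
  [ 0     0    0   1/6 ]
  [ 0   5/2   10  -5/4 ]
r4 → r4 − 5/2·r2
  [ 1  -5/2  -13   5/4 ]
  [ 0     1    4  -1/6 ]
  [ 0     0    0   1/6 ]
  [ 0     0    0  -5/6 ]
r3 → 6·r3
  [ 1  -5/2  -13   5/4 ]
  [ 0     1    4  -1/6 ]
  [ 0     0    0     1 ]
  [ 0     0    0  -5/6 ]
r4 → r4 + 5/6·r3
  [ 1  -5/2  -13   5/4 ]
  [ 0     1    4  -1/6 ]
  [ 0     0    0     1 ]
  [ 0     0    0     0 ]
r2 → r2 + 1/6·r3
  [ 1  -5/2  -13  5/4 ]
  [ 0     1    4    0 ]
  [ 0     0    0    1 ]
  [ 0     0    0    0 ]
r1 → r1 − 5/4·r3
  [ 1  -5/2  -13  0 ]
  [ 0     1    4  0 ]
  [ 0     0    0  1 ]
  [ 0     0    0  0 ]
r1 → r1 + 5/2·r2
  [ 1  0  -3  0 ]
  [ 0  1   4  0 ]
  [ 0  0   0  1 ]
  [ 0  0   0  0 ]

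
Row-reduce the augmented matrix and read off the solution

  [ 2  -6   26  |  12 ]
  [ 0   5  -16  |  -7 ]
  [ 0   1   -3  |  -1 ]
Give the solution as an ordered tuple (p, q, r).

(-5, 5, 2)

r1 := 1/2·r1
  [ 1  -3   13  |   6 ]
  [ 0   5  -16  |  -7 ]
  [ 0   1   -3  |  -1 ]
r2 := 1/5·r2
  [ 1  -3     13  |     6 ]
  [ 0   1  -16/5  |  -7/5 ]
  [ 0   1     -3  |    -1 ]
r3 := r3 − r2
  [ 1  -3     13  |     6 ]
  [ 0   1  -16/5  |  -7/5 ]
  [ 0   0    1/5  |   2/5 ]
r3 := 5·r3
  [ 1  -3     13  |     6 ]
  [ 0   1  -16/5  |  -7/5 ]
  [ 0   0      1  |     2 ]
r2 := r2 + 16/5·r3
  [ 1  -3  13  |  6 ]
  [ 0   1   0  |  5 ]
  [ 0   0   1  |  2 ]
r1 := r1 − 13·r3
  [ 1  -3  0  |  -20 ]
  [ 0   1  0  |    5 ]
  [ 0   0  1  |    2 ]
r1 := r1 + 3·r2
  [ 1  0  0  |  -5 ]
  [ 0  1  0  |   5 ]
  [ 0  0  1  |   2 ]
Reading off the last column: p = -5, q = 5, r = 2.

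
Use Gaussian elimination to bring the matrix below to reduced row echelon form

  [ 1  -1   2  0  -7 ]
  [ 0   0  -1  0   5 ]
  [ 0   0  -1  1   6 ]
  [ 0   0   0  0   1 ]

[[1, -1, 0, 0, 0], [0, 0, 1, 0, 0], [0, 0, 0, 1, 0], [0, 0, 0, 0, 1]]

ρ2 := -1·ρ2
  [ 1  -1   2  0  -7 ]
  [ 0   0   1  0  -5 ]
  [ 0   0  -1  1   6 ]
  [ 0   0   0  0   1 ]
ρ3 := ρ3 + ρ2
  [ 1  -1  2  0  -7 ]
  [ 0   0  1  0  -5 ]
  [ 0   0  0  1   1 ]
  [ 0   0  0  0   1 ]
ρ3 := ρ3 − ρ4
  [ 1  -1  2  0  -7 ]
  [ 0   0  1  0  -5 ]
  [ 0   0  0  1   0 ]
  [ 0   0  0  0   1 ]
ρ2 := ρ2 + 5·ρ4
  [ 1  -1  2  0  -7 ]
  [ 0   0  1  0   0 ]
  [ 0   0  0  1   0 ]
  [ 0   0  0  0   1 ]
ρ1 := ρ1 + 7·ρ4
  [ 1  -1  2  0  0 ]
  [ 0   0  1  0  0 ]
  [ 0   0  0  1  0 ]
  [ 0   0  0  0  1 ]
ρ1 := ρ1 − 2·ρ2
  [ 1  -1  0  0  0 ]
  [ 0   0  1  0  0 ]
  [ 0   0  0  1  0 ]
  [ 0   0  0  0  1 ]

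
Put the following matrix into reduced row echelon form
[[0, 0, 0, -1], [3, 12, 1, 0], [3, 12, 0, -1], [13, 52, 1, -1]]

[[1, 4, 0, 0], [0, 0, 1, 0], [0, 0, 0, 1], [0, 0, 0, 0]]

R1 <-> R2
R1 := 1/3·R1
R3 := R3 − 3·R1
R4 := R4 − 13·R1
R2 <-> R3
R2 := -1·R2
R4 := R4 + 10/3·R2
R3 := -1·R3
R4 := R4 − 7/3·R3
R2 := R2 − R3
R1 := R1 − 1/3·R2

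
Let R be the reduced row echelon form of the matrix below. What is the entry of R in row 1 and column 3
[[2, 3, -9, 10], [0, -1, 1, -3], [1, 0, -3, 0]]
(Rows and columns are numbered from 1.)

-3

ρ1 ← 1/2·ρ1
ρ3 ← ρ3 − ρ1
ρ2 ← -1·ρ2
ρ3 ← ρ3 + 3/2·ρ2
ρ3 ← -2·ρ3
ρ2 ← ρ2 − 3·ρ3
ρ1 ← ρ1 − 5·ρ3
ρ1 ← ρ1 − 3/2·ρ2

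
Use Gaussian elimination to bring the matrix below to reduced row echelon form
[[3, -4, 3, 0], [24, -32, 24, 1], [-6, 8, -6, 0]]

r1 -> 1/3·r1
  [  1  -4/3   1  0 ]
  [ 24   -32  24  1 ]
  [ -6     8  -6  0 ]
r2 -> r2 − 24·r1
  [  1  -4/3   1  0 ]
  [  0     0   0  1 ]
  [ -6     8  -6  0 ]
r3 -> r3 + 6·r1
  [ 1  -4/3  1  0 ]
  [ 0     0  0  1 ]
  [ 0     0  0  0 ]

[[1, -4/3, 1, 0], [0, 0, 0, 1], [0, 0, 0, 0]]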